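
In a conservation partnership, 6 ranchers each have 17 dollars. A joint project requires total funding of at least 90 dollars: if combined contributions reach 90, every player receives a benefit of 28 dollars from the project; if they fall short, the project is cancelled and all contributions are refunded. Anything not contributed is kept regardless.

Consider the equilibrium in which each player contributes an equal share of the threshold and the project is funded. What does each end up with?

30 dollars

Equal share of the threshold: 90/6 = 15.
At this profile no one gains by cutting their contribution: any cut drops the total below 90, the project is cancelled, contributions are refunded, and the deviator ends with 17, which is less than 17 − 15 + 28 = 30. Contributing more than 15 just wastes the excess. So contributing exactly 15 is a best response.
Each player's payoff: 17 − 15 + 28 = 30.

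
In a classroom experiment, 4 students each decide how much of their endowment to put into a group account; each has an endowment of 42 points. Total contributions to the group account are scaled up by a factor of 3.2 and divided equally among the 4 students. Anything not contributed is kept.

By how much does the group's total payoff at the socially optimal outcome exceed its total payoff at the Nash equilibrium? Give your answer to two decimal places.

369.60 points

Each contributed unit returns 3.2/4 = 0.8000 to its contributor — below 1 — so contributing 0 is dominant for every player. At the Nash equilibrium everyone keeps their 42, and the group total is 4 × 42 = 168.
Each contributed unit returns 3.200 to the group as a whole (0.8000 to each of 4 players), which exceeds 1, so the social optimum is full contribution: group total = 3.200 × 168 = 537.60.
Efficiency loss = 537.60 − 168 = 369.60.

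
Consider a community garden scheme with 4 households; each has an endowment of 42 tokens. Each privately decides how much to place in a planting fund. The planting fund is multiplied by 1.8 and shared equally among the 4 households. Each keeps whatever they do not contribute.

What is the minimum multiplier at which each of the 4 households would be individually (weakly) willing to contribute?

4

A contributed unit returns (multiplier)/4 to its contributor.
This reaches 1 exactly when the multiplier is 4.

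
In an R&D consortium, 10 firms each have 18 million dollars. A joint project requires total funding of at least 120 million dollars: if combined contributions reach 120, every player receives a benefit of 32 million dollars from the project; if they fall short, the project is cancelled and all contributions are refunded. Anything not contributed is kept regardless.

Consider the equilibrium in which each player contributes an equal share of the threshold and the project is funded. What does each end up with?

Equal share of the threshold: 120/10 = 12.
At this profile no one gains by cutting their contribution: any cut drops the total below 120, the project is cancelled, contributions are refunded, and the deviator ends with 18, which is less than 18 − 12 + 32 = 38. Contributing more than 12 just wastes the excess. So contributing exactly 12 is a best response.
Each player's payoff: 18 − 12 + 32 = 38.

38 million dollars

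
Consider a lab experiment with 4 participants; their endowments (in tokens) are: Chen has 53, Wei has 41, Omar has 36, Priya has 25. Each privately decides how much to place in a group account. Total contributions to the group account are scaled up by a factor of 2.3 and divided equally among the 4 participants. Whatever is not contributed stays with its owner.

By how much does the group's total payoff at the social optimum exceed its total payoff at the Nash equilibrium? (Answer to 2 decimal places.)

201.50 tokens

The private return per contributed unit is 2.3/4 = 0.5750 < 1 for every player regardless of endowment, so the Nash equilibrium is zero contribution and the group total is Σ E_j = 53 + 41 + 36 + 25 = 155.
Each contributed unit returns 2.300 to the group, so the social optimum is full contribution by everyone: group total = 2.300 × 155 = 356.50.
Efficiency loss = (2.300 − 1) × 155 = 201.50.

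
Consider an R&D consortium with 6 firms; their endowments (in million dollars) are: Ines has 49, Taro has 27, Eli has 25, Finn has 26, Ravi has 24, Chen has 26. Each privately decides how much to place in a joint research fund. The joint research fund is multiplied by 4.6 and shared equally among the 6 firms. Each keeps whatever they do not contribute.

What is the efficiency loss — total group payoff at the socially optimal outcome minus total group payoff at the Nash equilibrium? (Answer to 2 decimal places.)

The private return per contributed unit is 4.6/6 = 0.7667 < 1 for every player regardless of endowment, so the Nash equilibrium is zero contribution and the group total is Σ E_j = 49 + 27 + 25 + 26 + 24 + 26 = 177.
Each contributed unit returns 4.600 to the group, so the social optimum is full contribution by everyone: group total = 4.600 × 177 = 814.20.
Efficiency loss = (4.600 − 1) × 177 = 637.20.

637.20 million dollars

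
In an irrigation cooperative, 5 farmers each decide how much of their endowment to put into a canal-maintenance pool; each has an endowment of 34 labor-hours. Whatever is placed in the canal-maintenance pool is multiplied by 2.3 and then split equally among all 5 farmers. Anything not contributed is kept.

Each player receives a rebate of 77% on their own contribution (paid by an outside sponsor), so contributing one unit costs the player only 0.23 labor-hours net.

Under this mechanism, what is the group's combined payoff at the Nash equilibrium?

521.90 labor-hours

Under the mechanism each unit contributed yields (2.3/5) / 0.23 = 2.0000 back to its contributor per unit of net cost, which exceeds 1, making full contribution the dominant choice for everyone.
At the Nash equilibrium everyone contributes 34. Group total payoff = 5 × (34 × 0.77 + 2.3 × 34) = 521.90.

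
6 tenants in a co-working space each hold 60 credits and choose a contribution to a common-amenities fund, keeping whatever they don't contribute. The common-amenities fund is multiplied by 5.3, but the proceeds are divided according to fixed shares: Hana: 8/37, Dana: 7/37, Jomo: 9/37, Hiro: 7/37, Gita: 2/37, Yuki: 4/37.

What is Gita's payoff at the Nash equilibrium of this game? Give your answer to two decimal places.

128.76 credits

A player with share s gets back 5.3·s per unit contributed, so full contribution is dominant for anyone with s > 1/5.3 = 0.1887 and zero contribution is dominant for anyone below.
Hana, Dana, Jomo and Hiro are above the threshold, contributing 60 each; the remaining 2 contribute 0. Total contributed: 240.
Gita keeps 60 and receives 5.3 × 240 × 2/37 = 68.76 from the common-amenities fund, for a payoff of 128.76.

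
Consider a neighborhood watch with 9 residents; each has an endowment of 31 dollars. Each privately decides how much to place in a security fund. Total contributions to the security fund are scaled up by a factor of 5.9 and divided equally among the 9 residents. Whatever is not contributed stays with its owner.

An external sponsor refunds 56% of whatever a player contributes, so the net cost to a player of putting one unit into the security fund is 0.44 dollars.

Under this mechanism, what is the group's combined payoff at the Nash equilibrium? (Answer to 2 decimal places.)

1802.34 dollars

With the mechanism, a contributed unit returns (5.9/9) / 0.44 = 1.4899 per unit of net cost to the contributor — now above 1 — so contributing fully is weakly dominant for every player.
So the Nash equilibrium is full contribution by all 9; the group earns 9 × (31 × 0.56 + 5.9 × 31) = 1802.34.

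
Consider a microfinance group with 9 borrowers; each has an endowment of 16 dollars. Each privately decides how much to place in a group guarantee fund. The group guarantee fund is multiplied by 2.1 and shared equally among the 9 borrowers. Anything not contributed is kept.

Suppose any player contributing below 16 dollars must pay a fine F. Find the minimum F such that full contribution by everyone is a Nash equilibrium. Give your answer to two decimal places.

Given the others contribute fully, the best deviation is to contribute 0 (any partial contribution still incurs the fine and gives up units whose private return 0.2333 is below 1).
Deviating from 16 to 0 saves 16 dollars but forfeits the deviator's share of the drop in the group guarantee fund: 2.1/9 × 16 = 3.73.
So the deviation gain is 16 − 3.73 = 12.27, and the fine must be at least 12.27 dollars to wipe it out.

12.27 dollars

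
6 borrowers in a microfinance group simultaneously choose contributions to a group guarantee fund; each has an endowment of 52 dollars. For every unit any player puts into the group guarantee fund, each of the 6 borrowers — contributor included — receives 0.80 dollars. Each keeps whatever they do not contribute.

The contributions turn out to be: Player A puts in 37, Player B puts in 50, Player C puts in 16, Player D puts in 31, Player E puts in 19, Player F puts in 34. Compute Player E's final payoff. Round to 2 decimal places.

182.60 dollars

Total contributed: 37 + 50 + 16 + 31 + 19 + 34 = 187.
Each receives 0.80 × 187 = 149.60 from the group guarantee fund.
Player E keeps 52 − 19 = 33, so Player E's payoff is 33 + 149.60 = 182.60.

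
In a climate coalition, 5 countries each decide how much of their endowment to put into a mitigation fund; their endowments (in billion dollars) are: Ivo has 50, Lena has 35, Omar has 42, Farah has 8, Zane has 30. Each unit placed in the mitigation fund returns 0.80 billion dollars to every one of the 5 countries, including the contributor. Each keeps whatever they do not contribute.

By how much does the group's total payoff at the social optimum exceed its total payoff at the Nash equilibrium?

495.00 billion dollars

The private return per contributed unit is 0.80 < 1 for everyone, so the Nash equilibrium is zero contribution and the group total is Σ E_j = 50 + 35 + 42 + 8 + 30 = 165.
Each contributed unit returns 4.000 to the group, so the social optimum is full contribution by everyone: group total = 4.000 × 165 = 660.00.
Efficiency loss = (4.000 − 1) × 165 = 495.00.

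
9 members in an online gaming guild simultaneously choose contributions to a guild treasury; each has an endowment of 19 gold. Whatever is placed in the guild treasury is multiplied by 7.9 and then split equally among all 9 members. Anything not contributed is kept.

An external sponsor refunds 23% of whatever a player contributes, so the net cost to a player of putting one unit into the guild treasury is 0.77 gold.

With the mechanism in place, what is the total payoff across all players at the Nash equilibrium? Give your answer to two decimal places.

Under the mechanism each unit contributed yields (7.9/9) / 0.77 = 1.1400 back to its contributor per unit of net cost, which exceeds 1, making full contribution the dominant choice for everyone.
At the Nash equilibrium everyone contributes 19. Group total payoff = 9 × (19 × 0.23 + 7.9 × 19) = 1390.23.

1390.23 gold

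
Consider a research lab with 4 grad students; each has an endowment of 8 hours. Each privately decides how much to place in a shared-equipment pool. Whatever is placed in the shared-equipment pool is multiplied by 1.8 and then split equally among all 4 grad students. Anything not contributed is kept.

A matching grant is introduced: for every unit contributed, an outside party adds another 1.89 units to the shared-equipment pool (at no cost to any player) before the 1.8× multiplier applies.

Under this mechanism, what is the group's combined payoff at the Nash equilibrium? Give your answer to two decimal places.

166.46 hours

With the mechanism, a contributed unit returns 1.8 × 2.89 / 4 = 1.3005 per unit of net cost to the contributor — now above 1 — so contributing fully is weakly dominant for every player.
At the Nash equilibrium everyone contributes 8. Group total payoff = 1.8 × 2.89 × 32 = 166.46.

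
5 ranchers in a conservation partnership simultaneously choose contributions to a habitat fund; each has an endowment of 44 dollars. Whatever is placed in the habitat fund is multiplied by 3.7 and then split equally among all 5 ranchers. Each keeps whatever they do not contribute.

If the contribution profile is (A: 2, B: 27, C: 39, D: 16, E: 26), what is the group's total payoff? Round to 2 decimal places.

517.00 dollars

Total contributed: 2 + 27 + 39 + 16 + 26 = 110; total kept: 5 × 44 − 110 = 110.
The habitat fund pays out 3.7 × 110 = 407.00 in aggregate.
Group total = 110 + 407.00 = 517.00.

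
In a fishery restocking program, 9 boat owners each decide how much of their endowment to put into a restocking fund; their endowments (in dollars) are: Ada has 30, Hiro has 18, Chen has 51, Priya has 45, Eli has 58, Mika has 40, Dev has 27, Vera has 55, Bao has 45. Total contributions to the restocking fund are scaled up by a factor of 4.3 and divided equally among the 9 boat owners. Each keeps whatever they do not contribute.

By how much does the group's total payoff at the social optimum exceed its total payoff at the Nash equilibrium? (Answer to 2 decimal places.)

The private return per contributed unit is 4.3/9 = 0.4778 < 1 for every player regardless of endowment, so the Nash equilibrium is zero contribution and the group total is Σ E_j = 30 + 18 + 51 + 45 + 58 + 40 + 27 + 55 + 45 = 369.
Each contributed unit returns 4.300 to the group, so the social optimum is full contribution by everyone: group total = 4.300 × 369 = 1586.70.
Efficiency loss = (4.300 − 1) × 369 = 1217.70.

1217.70 dollars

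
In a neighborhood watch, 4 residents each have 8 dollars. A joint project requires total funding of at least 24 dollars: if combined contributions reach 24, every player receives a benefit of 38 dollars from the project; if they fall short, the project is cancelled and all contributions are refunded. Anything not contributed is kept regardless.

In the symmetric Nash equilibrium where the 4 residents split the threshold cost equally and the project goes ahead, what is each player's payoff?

Equal share of the threshold: 24/4 = 6.
At this profile no one gains by cutting their contribution: any cut drops the total below 24, the project is cancelled, contributions are refunded, and the deviator ends with 8, which is less than 8 − 6 + 38 = 40. Contributing more than 6 just wastes the excess. So contributing exactly 6 is a best response.
Each player's payoff: 8 − 6 + 38 = 40.

40 dollars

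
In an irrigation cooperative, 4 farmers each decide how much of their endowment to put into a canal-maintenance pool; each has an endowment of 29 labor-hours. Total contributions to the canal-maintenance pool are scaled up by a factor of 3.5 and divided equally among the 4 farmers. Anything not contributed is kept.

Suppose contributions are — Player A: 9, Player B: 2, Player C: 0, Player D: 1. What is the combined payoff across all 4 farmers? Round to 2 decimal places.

Total contributed: 9 + 2 + 0 + 1 = 12; total kept: 4 × 29 − 12 = 104.
The canal-maintenance pool pays out 3.5 × 12 = 42.00 in aggregate.
Group total = 104 + 42.00 = 146.00.

146.00 labor-hours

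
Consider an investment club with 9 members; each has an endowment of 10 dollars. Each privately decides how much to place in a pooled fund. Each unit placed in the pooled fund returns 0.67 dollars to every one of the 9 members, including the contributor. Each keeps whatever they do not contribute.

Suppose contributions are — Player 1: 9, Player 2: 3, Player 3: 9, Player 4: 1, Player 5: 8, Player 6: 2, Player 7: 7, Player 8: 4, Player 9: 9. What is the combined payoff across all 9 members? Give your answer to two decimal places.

351.56 dollars

Total contributed: 9 + 3 + 9 + 1 + 8 + 2 + 7 + 4 + 9 = 52; total kept: 9 × 10 − 52 = 38.
The pooled fund pays out 0.67 × 9 × 52 = 313.56 in aggregate.
Group total = 38 + 313.56 = 351.56.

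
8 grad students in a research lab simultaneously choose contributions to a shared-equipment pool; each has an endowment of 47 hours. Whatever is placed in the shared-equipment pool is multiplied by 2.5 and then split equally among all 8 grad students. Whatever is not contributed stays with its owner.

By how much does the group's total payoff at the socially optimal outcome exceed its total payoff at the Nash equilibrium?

Each contributed unit returns 2.5/8 = 0.3125 to its contributor — below 1 — so contributing 0 is dominant for every player. At the Nash equilibrium everyone keeps their 47, and the group total is 8 × 47 = 376.
Each contributed unit returns 2.500 to the group as a whole (0.3125 to each of 8 players), which exceeds 1, so the social optimum is full contribution: group total = 2.500 × 376 = 940.00.
Efficiency loss = 940.00 − 376 = 564.00.

564.00 hours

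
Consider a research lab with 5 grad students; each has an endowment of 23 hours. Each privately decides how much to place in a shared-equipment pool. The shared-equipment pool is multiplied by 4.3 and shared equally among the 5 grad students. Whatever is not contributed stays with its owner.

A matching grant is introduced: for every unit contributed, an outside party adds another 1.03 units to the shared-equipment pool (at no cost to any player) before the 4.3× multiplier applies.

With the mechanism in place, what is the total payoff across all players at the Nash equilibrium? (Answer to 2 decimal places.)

1003.84 hours

With the mechanism, a contributed unit returns 4.3 × 2.03 / 5 = 1.7458 per unit of net cost to the contributor — now above 1 — so contributing fully is weakly dominant for every player.
At the Nash equilibrium everyone contributes 23. Group total payoff = 4.3 × 2.03 × 115 = 1003.84.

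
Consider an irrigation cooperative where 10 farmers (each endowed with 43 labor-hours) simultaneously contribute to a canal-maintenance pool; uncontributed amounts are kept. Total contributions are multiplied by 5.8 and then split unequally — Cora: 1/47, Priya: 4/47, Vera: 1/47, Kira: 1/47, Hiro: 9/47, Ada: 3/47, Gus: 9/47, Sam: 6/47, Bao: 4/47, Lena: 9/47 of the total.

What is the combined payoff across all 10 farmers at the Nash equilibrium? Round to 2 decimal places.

For player j, contributing a unit is worthwhile iff 5.8 × (j's share) ≥ 1, i.e. iff j's share is at least 0.1724.
The shares above 0.1724 belong to Hiro, Gus and Lena, contributing 43 each; the remaining 7 contribute 0. Total contributed: 129.
The canal-maintenance pool pays out 5.8 × 129 = 748.20 in total (split across the unequal shares, but the aggregate is all that matters for the group sum).
The 7 free-riders keep 43 each, adding 301. Group total = 301 + 748.20 = 1049.20.

1049.20 labor-hours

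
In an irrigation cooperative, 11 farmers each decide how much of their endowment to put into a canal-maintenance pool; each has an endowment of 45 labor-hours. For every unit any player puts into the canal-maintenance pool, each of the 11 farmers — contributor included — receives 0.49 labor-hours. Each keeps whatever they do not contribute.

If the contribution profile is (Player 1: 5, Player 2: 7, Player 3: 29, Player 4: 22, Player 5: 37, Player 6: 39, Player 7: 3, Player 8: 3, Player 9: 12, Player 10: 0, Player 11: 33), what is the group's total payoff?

Total contributed: 5 + 7 + 29 + 22 + 37 + 39 + 3 + 3 + 12 + 0 + 33 = 190; total kept: 11 × 45 − 190 = 305.
The canal-maintenance pool pays out 0.49 × 11 × 190 = 1024.10 in aggregate.
Group total = 305 + 1024.10 = 1329.10.

1329.10 labor-hours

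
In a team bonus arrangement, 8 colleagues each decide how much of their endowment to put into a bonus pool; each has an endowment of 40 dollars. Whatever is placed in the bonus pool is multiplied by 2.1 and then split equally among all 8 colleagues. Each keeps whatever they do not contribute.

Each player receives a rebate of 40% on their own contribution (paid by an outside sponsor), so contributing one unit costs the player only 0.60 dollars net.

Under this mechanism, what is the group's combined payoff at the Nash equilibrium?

320.00 dollars

The effective private return is (2.1/8) / 0.60 = 0.4375, which is still under 1, so the mechanism doesn't change anyone's dominant strategy: zero contribution.
Everyone keeps their endowment and the group total is 8 × 40 = 320.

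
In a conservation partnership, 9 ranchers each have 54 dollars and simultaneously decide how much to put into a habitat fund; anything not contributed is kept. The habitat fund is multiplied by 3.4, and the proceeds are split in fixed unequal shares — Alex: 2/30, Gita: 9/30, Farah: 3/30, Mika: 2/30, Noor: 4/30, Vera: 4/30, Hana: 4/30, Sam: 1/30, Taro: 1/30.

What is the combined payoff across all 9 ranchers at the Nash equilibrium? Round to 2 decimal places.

Each unit j contributes comes back to j as 3.4 × (j's share), so j prefers to contribute only if that share exceeds 1/3.4 = 0.2941; otherwise keeping the unit dominates.
Gita alone (share 9/30) is above the threshold, contributing 54; the remaining 8 contribute 0. Total contributed: 54.
The habitat fund pays out 3.4 × 54 = 183.60 in total (split across the unequal shares, but the aggregate is all that matters for the group sum).
The 8 free-riders keep 54 each, adding 432. Group total = 432 + 183.60 = 615.60.

615.60 dollars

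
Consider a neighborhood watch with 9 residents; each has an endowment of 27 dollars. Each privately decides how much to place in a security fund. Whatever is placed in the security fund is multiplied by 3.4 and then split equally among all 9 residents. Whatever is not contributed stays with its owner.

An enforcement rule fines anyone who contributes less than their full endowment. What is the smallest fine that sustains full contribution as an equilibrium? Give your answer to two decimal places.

Given the others contribute fully, the best deviation is to contribute 0 (any partial contribution still incurs the fine and gives up units whose private return 0.3778 is below 1).
Deviating from 27 to 0 saves 27 dollars but forfeits the deviator's share of the drop in the security fund: 3.4/9 × 27 = 10.20.
So the deviation gain is 27 − 10.20 = 16.80, and the fine must be at least 16.80 dollars to wipe it out.

16.80 dollars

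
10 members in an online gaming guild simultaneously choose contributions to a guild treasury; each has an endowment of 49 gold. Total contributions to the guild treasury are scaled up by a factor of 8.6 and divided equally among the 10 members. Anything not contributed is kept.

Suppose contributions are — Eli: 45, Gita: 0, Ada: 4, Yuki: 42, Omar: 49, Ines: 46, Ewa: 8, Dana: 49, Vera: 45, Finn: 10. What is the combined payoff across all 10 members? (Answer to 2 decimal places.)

2754.80 gold

Total contributed: 45 + 0 + 4 + 42 + 49 + 46 + 8 + 49 + 45 + 10 = 298; total kept: 10 × 49 − 298 = 192.
The guild treasury pays out 8.6 × 298 = 2562.80 in aggregate.
Group total = 192 + 2562.80 = 2754.80.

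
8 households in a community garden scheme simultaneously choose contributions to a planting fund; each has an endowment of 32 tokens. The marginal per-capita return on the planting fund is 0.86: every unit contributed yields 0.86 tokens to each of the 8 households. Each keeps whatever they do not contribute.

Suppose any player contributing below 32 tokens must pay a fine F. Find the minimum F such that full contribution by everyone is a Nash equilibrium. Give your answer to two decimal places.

4.48 tokens

Given the others contribute fully, the best deviation is to contribute 0 (any partial contribution still incurs the fine and gives up units whose private return 0.86 is below 1).
Deviating from 32 to 0 saves 32 tokens but forfeits the deviator's share of the drop in the planting fund: 0.86 × 32 = 27.52.
So the deviation gain is 32 − 27.52 = 4.48, and the fine must be at least 4.48 tokens to wipe it out.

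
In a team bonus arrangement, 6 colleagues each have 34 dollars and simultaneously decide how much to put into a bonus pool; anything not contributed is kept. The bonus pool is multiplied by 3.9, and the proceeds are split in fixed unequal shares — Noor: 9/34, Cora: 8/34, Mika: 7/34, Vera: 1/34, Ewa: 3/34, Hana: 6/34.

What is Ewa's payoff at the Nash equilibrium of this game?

45.70 dollars

A player with share s gets back 3.9·s per unit contributed, so full contribution is dominant for anyone with s > 1/3.9 = 0.2564 and zero contribution is dominant for anyone below.
The only share above 0.2564 is Noor's 9/34, contributing 34; the remaining 5 contribute 0. Total contributed: 34.
Ewa keeps 34 and receives 3.9 × 34 × 3/34 = 11.70 from the bonus pool, for a payoff of 45.70.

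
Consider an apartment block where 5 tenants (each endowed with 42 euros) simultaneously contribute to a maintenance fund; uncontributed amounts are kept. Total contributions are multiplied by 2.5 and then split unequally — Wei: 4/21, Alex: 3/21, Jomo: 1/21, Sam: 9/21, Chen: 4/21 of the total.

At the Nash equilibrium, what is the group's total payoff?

A player with share s gets back 2.5·s per unit contributed, so full contribution is dominant for anyone with s > 1/2.5 = 0.4000 and zero contribution is dominant for anyone below.
Sam alone (share 9/21) is above the threshold, contributing 42; the remaining 4 contribute 0. Total contributed: 42.
The maintenance fund pays out 2.5 × 42 = 105.00 in total (split across the unequal shares, but the aggregate is all that matters for the group sum).
The 4 free-riders keep 42 each, adding 168. Group total = 168 + 105.00 = 273.00.

273.00 euros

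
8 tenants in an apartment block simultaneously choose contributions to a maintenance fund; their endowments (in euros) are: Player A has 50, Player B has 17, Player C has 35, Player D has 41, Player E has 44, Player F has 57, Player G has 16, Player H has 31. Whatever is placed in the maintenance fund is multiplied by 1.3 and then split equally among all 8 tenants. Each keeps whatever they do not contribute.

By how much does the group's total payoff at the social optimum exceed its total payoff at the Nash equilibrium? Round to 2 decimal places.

The private return per contributed unit is 1.3/8 = 0.1625 < 1 for every player regardless of endowment, so the Nash equilibrium is zero contribution and the group total is Σ E_j = 50 + 17 + 35 + 41 + 44 + 57 + 16 + 31 = 291.
Each contributed unit returns 1.300 to the group, so the social optimum is full contribution by everyone: group total = 1.300 × 291 = 378.30.
Efficiency loss = (1.300 − 1) × 291 = 87.30.

87.30 euros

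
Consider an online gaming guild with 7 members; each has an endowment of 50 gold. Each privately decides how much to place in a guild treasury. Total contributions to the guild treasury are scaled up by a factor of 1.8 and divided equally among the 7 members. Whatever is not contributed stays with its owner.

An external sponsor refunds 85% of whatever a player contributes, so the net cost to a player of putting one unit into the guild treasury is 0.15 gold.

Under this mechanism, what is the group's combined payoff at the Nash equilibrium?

927.50 gold

Under the mechanism each unit contributed yields (1.8/7) / 0.15 = 1.7143 back to its contributor per unit of net cost, which exceeds 1, making full contribution the dominant choice for everyone.
At the Nash equilibrium everyone contributes 50. Group total payoff = 7 × (50 × 0.85 + 1.8 × 50) = 927.50.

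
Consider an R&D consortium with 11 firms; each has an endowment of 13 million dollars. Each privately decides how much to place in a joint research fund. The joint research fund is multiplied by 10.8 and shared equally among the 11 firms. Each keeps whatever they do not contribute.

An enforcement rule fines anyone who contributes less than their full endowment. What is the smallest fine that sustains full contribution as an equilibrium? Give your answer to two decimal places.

Given the others contribute fully, the best deviation is to contribute 0 (any partial contribution still incurs the fine and gives up units whose private return 0.9818 is below 1).
Deviating from 13 to 0 saves 13 million dollars but forfeits the deviator's share of the drop in the joint research fund: 10.8/11 × 13 = 12.76.
So the deviation gain is 13 − 12.76 = 0.24, and the fine must be at least 0.24 million dollars to wipe it out.

0.24 million dollars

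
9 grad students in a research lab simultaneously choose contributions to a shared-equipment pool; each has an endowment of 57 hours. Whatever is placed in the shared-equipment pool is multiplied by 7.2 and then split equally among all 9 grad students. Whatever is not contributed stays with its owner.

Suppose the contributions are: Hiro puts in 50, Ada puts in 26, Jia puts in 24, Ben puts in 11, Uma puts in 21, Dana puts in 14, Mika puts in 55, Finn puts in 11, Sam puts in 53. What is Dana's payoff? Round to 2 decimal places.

Total contributed: 50 + 26 + 24 + 11 + 21 + 14 + 55 + 11 + 53 = 265.
Each receives 7.2 × 265 / 9 = 212.00 from the shared-equipment pool.
Dana keeps 57 − 14 = 43, so Dana's payoff is 43 + 212.00 = 255.00.

255.00 hours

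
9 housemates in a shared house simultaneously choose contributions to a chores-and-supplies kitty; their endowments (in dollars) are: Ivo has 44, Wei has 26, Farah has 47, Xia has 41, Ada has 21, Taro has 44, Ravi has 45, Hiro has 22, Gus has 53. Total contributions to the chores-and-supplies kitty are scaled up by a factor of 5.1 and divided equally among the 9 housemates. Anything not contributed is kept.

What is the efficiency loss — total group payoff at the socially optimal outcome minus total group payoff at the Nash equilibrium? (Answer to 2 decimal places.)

The private return per contributed unit is 5.1/9 = 0.5667 < 1 for every player regardless of endowment, so the Nash equilibrium is zero contribution and the group total is Σ E_j = 44 + 26 + 47 + 41 + 21 + 44 + 45 + 22 + 53 = 343.
Each contributed unit returns 5.100 to the group, so the social optimum is full contribution by everyone: group total = 5.100 × 343 = 1749.30.
Efficiency loss = (5.100 − 1) × 343 = 1406.30.

1406.30 dollars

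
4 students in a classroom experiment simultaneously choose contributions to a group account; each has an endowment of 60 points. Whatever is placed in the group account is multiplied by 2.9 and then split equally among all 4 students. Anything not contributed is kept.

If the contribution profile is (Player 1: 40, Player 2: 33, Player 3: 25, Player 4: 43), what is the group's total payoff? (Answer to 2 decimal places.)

507.90 points

Total contributed: 40 + 33 + 25 + 43 = 141; total kept: 4 × 60 − 141 = 99.
The group account pays out 2.9 × 141 = 408.90 in aggregate.
Group total = 99 + 408.90 = 507.90.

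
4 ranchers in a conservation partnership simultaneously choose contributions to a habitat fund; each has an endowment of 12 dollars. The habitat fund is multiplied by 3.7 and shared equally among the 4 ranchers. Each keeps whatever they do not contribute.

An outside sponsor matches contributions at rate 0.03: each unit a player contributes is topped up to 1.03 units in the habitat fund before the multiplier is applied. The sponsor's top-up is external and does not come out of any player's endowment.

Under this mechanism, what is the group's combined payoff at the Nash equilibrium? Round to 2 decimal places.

48.00 dollars

Even with the mechanism, each unit contributed returns only 3.7 × 1.03 / 4 = 0.9528 per unit of net cost, so contributing nothing is still dominant.
At the Nash equilibrium no one contributes; group total payoff = 4 × 12 = 48.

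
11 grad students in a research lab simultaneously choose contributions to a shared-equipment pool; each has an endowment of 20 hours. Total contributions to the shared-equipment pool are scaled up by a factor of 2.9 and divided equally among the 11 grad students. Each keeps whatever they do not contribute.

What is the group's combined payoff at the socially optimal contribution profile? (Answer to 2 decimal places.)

Each contributed unit returns 2.900 to the group as a whole (0.2636 to each of 11 players), which exceeds 1, so the social optimum is full contribution: group total = 2.900 × 220 = 638.00.

638.00 hours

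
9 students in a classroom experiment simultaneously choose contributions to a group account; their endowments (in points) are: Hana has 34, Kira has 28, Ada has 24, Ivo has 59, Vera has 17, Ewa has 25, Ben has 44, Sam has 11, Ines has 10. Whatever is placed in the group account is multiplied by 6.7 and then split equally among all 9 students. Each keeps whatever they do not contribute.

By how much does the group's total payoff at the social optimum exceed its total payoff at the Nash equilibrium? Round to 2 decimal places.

The private return per contributed unit is 6.7/9 = 0.7444 < 1 for every player regardless of endowment, so the Nash equilibrium is zero contribution and the group total is Σ E_j = 34 + 28 + 24 + 59 + 17 + 25 + 44 + 11 + 10 = 252.
Each contributed unit returns 6.700 to the group, so the social optimum is full contribution by everyone: group total = 6.700 × 252 = 1688.40.
Efficiency loss = (6.700 − 1) × 252 = 1436.40.

1436.40 points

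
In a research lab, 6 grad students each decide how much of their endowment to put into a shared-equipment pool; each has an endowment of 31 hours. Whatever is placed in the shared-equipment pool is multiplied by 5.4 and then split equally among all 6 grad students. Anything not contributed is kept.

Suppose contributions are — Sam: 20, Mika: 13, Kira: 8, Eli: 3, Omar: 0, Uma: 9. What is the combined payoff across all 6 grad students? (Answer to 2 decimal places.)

Total contributed: 20 + 13 + 8 + 3 + 0 + 9 = 53; total kept: 6 × 31 − 53 = 133.
The shared-equipment pool pays out 5.4 × 53 = 286.20 in aggregate.
Group total = 133 + 286.20 = 419.20.

419.20 hours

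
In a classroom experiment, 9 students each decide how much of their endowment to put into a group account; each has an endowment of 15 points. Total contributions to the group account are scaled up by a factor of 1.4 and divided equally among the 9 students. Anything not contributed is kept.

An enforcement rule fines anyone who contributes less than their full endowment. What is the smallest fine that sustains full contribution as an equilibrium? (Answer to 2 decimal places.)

12.67 points

Given the others contribute fully, the best deviation is to contribute 0 (any partial contribution still incurs the fine and gives up units whose private return 0.1556 is below 1).
Deviating from 15 to 0 saves 15 points but forfeits the deviator's share of the drop in the group account: 1.4/9 × 15 = 2.33.
So the deviation gain is 15 − 2.33 = 12.67, and the fine must be at least 12.67 points to wipe it out.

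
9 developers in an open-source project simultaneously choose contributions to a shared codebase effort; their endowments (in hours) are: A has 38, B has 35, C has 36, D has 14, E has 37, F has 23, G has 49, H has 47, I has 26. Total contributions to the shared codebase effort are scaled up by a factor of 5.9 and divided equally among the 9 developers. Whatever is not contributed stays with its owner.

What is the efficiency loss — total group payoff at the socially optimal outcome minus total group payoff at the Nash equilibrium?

The private return per contributed unit is 5.9/9 = 0.6556 < 1 for every player regardless of endowment, so the Nash equilibrium is zero contribution and the group total is Σ E_j = 38 + 35 + 36 + 14 + 37 + 23 + 49 + 47 + 26 = 305.
Each contributed unit returns 5.900 to the group, so the social optimum is full contribution by everyone: group total = 5.900 × 305 = 1799.50.
Efficiency loss = (5.900 − 1) × 305 = 1494.50.

1494.50 hours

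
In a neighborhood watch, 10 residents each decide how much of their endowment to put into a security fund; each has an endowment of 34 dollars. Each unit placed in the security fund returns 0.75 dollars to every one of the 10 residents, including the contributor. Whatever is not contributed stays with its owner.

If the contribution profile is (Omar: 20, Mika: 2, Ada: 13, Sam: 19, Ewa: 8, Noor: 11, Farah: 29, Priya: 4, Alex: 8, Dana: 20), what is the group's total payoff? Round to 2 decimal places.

Total contributed: 20 + 2 + 13 + 19 + 8 + 11 + 29 + 4 + 8 + 20 = 134; total kept: 10 × 34 − 134 = 206.
The security fund pays out 0.75 × 10 × 134 = 1005.00 in aggregate.
Group total = 206 + 1005.00 = 1211.00.

1211.00 dollars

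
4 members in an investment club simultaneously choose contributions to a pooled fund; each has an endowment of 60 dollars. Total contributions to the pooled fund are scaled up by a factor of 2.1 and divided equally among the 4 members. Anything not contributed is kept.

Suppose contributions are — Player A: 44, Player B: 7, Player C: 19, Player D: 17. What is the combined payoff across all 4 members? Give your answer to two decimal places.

335.70 dollars

Total contributed: 44 + 7 + 19 + 17 = 87; total kept: 4 × 60 − 87 = 153.
The pooled fund pays out 2.1 × 87 = 182.70 in aggregate.
Group total = 153 + 182.70 = 335.70.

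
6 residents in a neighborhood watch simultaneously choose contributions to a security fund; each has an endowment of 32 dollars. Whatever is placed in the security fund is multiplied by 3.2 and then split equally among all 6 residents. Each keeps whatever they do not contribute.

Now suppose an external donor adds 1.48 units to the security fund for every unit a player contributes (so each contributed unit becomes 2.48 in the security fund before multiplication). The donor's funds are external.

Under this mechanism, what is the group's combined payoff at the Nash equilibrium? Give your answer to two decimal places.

1523.71 dollars

Under the mechanism each unit contributed yields 3.2 × 2.48 / 6 = 1.3227 back to its contributor per unit of net cost, which exceeds 1, making full contribution the dominant choice for everyone.
At the Nash equilibrium everyone contributes 32. Group total payoff = 3.2 × 2.48 × 192 = 1523.71.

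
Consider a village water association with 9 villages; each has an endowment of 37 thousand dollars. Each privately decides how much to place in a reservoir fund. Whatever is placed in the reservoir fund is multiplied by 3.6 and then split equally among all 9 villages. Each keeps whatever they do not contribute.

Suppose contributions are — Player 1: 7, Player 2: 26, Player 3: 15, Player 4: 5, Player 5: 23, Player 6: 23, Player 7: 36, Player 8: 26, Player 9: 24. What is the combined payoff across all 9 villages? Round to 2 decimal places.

814.00 thousand dollars

Total contributed: 7 + 26 + 15 + 5 + 23 + 23 + 36 + 26 + 24 = 185; total kept: 9 × 37 − 185 = 148.
The reservoir fund pays out 3.6 × 185 = 666.00 in aggregate.
Group total = 148 + 666.00 = 814.00.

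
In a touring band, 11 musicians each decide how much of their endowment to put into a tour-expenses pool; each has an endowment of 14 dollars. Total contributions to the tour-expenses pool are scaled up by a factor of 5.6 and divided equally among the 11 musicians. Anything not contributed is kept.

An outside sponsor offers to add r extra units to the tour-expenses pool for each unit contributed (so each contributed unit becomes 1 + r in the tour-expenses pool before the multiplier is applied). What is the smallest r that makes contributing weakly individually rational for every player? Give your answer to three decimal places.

With matching at rate r, one contributed unit becomes (1 + r) in the tour-expenses pool and returns 5.6 × (1 + r) / 11 to the contributor.
Setting this equal to 1: 1 + r = 11/5.6 = 1.9643.
So the minimum matching rate is r = 1.9643 − 1 = 0.964.

0.964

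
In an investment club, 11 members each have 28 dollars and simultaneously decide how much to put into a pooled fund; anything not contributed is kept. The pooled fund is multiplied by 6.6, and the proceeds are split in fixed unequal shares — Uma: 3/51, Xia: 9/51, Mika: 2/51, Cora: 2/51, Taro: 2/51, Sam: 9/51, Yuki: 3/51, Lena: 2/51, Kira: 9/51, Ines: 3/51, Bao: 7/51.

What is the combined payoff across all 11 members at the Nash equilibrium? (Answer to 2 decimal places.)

Player j's private return per contributed unit is 6.6 × (j's share). Contributing is weakly dominant for j when that share is at least 1/6.6 = 0.1515, and contributing 0 is dominant otherwise.
Xia, Sam and Kira are above the threshold, contributing 28 each; the remaining 8 contribute 0. Total contributed: 84.
The pooled fund pays out 6.6 × 84 = 554.40 in total (split across the unequal shares, but the aggregate is all that matters for the group sum).
The 8 free-riders keep 28 each, adding 224. Group total = 224 + 554.40 = 778.40.

778.40 dollars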